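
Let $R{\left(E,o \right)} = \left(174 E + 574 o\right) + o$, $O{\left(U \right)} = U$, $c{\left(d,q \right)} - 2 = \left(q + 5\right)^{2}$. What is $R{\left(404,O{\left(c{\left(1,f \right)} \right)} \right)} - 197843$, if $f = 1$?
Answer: $-105697$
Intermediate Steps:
$c{\left(d,q \right)} = 2 + \left(5 + q\right)^{2}$ ($c{\left(d,q \right)} = 2 + \left(q + 5\right)^{2} = 2 + \left(5 + q\right)^{2}$)
$R{\left(E,o \right)} = 174 E + 575 o$
$R{\left(404,O{\left(c{\left(1,f \right)} \right)} \right)} - 197843 = \left(174 \cdot 404 + 575 \left(2 + \left(5 + 1\right)^{2}\right)\right) - 197843 = \left(70296 + 575 \left(2 + 6^{2}\right)\right) - 197843 = \left(70296 + 575 \left(2 + 36\right)\right) - 197843 = \left(70296 + 575 \cdot 38\right) - 197843 = \left(70296 + 21850\right) - 197843 = 92146 - 197843 = -105697$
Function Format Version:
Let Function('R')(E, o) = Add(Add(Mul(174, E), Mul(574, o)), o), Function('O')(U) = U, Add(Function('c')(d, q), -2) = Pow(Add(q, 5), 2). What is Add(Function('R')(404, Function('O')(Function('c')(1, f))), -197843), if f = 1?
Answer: -105697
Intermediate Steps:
Function('c')(d, q) = Add(2, Pow(Add(5, q), 2)) (Function('c')(d, q) = Add(2, Pow(Add(q, 5), 2)) = Add(2, Pow(Add(5, q), 2)))
Function('R')(E, o) = Add(Mul(174, E), Mul(575, o))
Add(Function('R')(404, Function('O')(Function('c')(1, f))), -197843) = Add(Add(Mul(174, 404), Mul(575, Add(2, Pow(Add(5, 1), 2)))), -197843) = Add(Add(70296, Mul(575, Add(2, Pow(6, 2)))), -197843) = Add(Add(70296, Mul(575, Add(2, 36))), -197843) = Add(Add(70296, Mul(575, 38)), -197843) = Add(Add(70296, 21850), -197843) = Add(92146, -197843) = -105697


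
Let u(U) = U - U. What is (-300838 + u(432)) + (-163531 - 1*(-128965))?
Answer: -335404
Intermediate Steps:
u(U) = 0
(-300838 + u(432)) + (-163531 - 1*(-128965)) = (-300838 + 0) + (-163531 - 1*(-128965)) = -300838 + (-163531 + 128965) = -300838 - 34566 = -335404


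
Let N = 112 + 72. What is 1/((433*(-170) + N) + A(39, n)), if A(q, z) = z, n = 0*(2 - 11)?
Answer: -1/73426 ≈ -1.3619e-5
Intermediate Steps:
N = 184
n = 0 (n = 0*(-9) = 0)
1/((433*(-170) + N) + A(39, n)) = 1/((433*(-170) + 184) + 0) = 1/((-73610 + 184) + 0) = 1/(-73426 + 0) = 1/(-73426) = -1/73426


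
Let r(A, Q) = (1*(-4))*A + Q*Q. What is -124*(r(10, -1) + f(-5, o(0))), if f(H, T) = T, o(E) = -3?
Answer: 5208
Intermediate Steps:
r(A, Q) = Q² - 4*A (r(A, Q) = -4*A + Q² = Q² - 4*A)
-124*(r(10, -1) + f(-5, o(0))) = -124*(((-1)² - 4*10) - 3) = -124*((1 - 40) - 3) = -124*(-39 - 3) = -124*(-42) = 5208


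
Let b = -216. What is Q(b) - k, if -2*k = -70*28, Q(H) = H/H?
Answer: -979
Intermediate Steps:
Q(H) = 1
k = 980 (k = -(-35)*28 = -½*(-1960) = 980)
Q(b) - k = 1 - 1*980 = 1 - 980 = -979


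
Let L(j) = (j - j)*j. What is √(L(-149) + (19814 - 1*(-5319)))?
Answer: √25133 ≈ 158.53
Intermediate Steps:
L(j) = 0 (L(j) = 0*j = 0)
√(L(-149) + (19814 - 1*(-5319))) = √(0 + (19814 - 1*(-5319))) = √(0 + (19814 + 5319)) = √(0 + 25133) = √25133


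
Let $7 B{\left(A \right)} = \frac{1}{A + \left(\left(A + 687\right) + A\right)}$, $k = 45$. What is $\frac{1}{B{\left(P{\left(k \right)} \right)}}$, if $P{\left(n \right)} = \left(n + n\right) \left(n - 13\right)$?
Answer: $65289$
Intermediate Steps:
$P{\left(n \right)} = 2 n \left(-13 + n\right)$
$B{\left(A \right)} = \frac{1}{7 \left(687 + 3 A\right)}$ ($B{\left(A \right)} = \frac{1}{7 \left(A + \left(\left(A + 687\right) + A\right)\right)} = \frac{1}{7 \left(A + \left(\left(687 + A\right) + A\right)\right)} = \frac{1}{7 \left(A + \left(687 + 2 A\right)\right)} = \frac{1}{7 \left(687 + 3 A\right)}$)
$\frac{1}{B{\left(P{\left(k \right)} \right)}} = \frac{1}{\frac{1}{21} \frac{1}{229 + 2 \cdot 45 \left(-13 + 45\right)}} = \frac{1}{\frac{1}{21} \frac{1}{229 + 2 \cdot 45 \cdot 32}} = \frac{1}{\frac{1}{21} \frac{1}{229 + 2880}} = \frac{1}{\frac{1}{21} \cdot \frac{1}{3109}} = \frac{1}{\frac{1}{65289}} = 65289$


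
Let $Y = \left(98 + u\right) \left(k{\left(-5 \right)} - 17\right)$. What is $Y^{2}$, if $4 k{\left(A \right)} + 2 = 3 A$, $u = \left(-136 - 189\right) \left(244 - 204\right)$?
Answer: $\frac{300671272225}{4} \approx 7.5168 \cdot 10^{10}$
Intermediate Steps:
$u = -13000$ ($u = \left(-325\right) 40 = -13000$)
$k{\left(A \right)} = - \frac{1}{2} + \frac{3 A}{4}$
$Y = \frac{548335}{2}$ ($Y = \left(98 - 13000\right) \left(\left(- \frac{1}{2} + \frac{3}{4} \left(-5\right)\right) - 17\right) = - 12902 \left(\left(- \frac{1}{2} - \frac{15}{4}\right) - 17\right) = - 12902 \left(- \frac{17}{4} - 17\right) = \left(-12902\right) \left(- \frac{85}{4}\right) = \frac{548335}{2} \approx 2.7417 \cdot 10^{5}$)
$Y^{2} = \left(\frac{548335}{2}\right)^{2} = \frac{300671272225}{4}$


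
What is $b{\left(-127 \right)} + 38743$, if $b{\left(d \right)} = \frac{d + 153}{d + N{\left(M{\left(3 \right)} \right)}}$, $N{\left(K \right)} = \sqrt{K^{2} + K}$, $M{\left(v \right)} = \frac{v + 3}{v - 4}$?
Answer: $\frac{623720255}{16099} - \frac{26 \sqrt{30}}{16099} \approx 38743.0$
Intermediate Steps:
$M{\left(v \right)} = \frac{3 + v}{-4 + v}$
$N{\left(K \right)} = \sqrt{K + K^{2}}$
$b{\left(d \right)} = \frac{153 + d}{d + \sqrt{30}}$ ($b{\left(d \right)} = \frac{d + 153}{d + \sqrt{\frac{3 + 3}{-4 + 3} \left(1 + \frac{3 + 3}{-4 + 3}\right)}} = \frac{153 + d}{d + \sqrt{\frac{1}{-1} \cdot 6 \left(1 + \frac{1}{-1} \cdot 6\right)}} = \frac{153 + d}{d + \sqrt{\left(-1\right) 6 \left(1 - 6\right)}} = \frac{153 + d}{d + \sqrt{- 6 \left(1 - 6\right)}} = \frac{153 + d}{d + \sqrt{\left(-6\right) \left(-5\right)}} = \frac{153 + d}{d + \sqrt{30}}$)
$b{\left(-127 \right)} + 38743 = \frac{153 - 127}{-127 + \sqrt{30}} + 38743 = \frac{1}{-127 + \sqrt{30}} \cdot 26 + 38743 = \frac{26}{-127 + \sqrt{30}} + 38743 = 38743 + \frac{26}{-127 + \sqrt{30}}$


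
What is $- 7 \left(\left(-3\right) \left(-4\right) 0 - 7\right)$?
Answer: $49$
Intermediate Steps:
$- 7 \left(\left(-3\right) \left(-4\right) 0 - 7\right) = - 7 \left(12 \cdot 0 - 7\right) = - 7 \left(0 - 7\right) = \left(-7\right) \left(-7\right) = 49$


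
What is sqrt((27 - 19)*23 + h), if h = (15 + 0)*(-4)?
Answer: 2*sqrt(31) ≈ 11.136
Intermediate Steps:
h = -60 (h = 15*(-4) = -60)
sqrt((27 - 19)*23 + h) = sqrt((27 - 19)*23 - 60) = sqrt(8*23 - 60) = sqrt(184 - 60) = sqrt(124) = 2*sqrt(31)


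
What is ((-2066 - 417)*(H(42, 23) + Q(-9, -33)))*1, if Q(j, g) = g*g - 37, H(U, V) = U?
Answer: -2716402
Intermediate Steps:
Q(j, g) = -37 + g² (Q(j, g) = g² - 37 = -37 + g²)
((-2066 - 417)*(H(42, 23) + Q(-9, -33)))*1 = ((-2066 - 417)*(42 + (-37 + (-33)²)))*1 = -2483*(42 + (-37 + 1089))*1 = -2483*(42 + 1052)*1 = -2483*1094*1 = -2716402*1 = -2716402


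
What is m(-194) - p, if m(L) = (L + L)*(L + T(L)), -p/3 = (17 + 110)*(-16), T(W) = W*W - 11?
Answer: -14529324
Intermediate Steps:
T(W) = -11 + W² (T(W) = W² - 11 = -11 + W²)
p = 6096 (p = -3*(17 + 110)*(-16) = -381*(-16) = -3*(-2032) = 6096)
m(L) = 2*L*(-11 + L + L²) (m(L) = (L + L)*(L + (-11 + L²)) = (2*L)*(-11 + L + L²) = 2*L*(-11 + L + L²))
m(-194) - p = 2*(-194)*(-11 - 194 + (-194)²) - 1*6096 = 2*(-194)*(-11 - 194 + 37636) - 6096 = 2*(-194)*37431 - 6096 = -14523228 - 6096 = -14529324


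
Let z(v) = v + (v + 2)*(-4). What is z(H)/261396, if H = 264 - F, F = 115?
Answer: -455/261396 ≈ -0.0017407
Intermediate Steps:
H = 149 (H = 264 - 1*115 = 264 - 115 = 149)
z(v) = -8 - 3*v (z(v) = v + (2 + v)*(-4) = v + (-8 - 4*v) = -8 - 3*v)
z(H)/261396 = (-8 - 3*149)/261396 = (-8 - 447)*(1/261396) = -455*1/261396 = -455/261396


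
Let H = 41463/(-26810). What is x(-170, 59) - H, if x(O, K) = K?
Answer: 1623253/26810 ≈ 60.547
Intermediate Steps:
H = -41463/26810 (H = 41463*(-1/26810) = -41463/26810 ≈ -1.5465)
x(-170, 59) - H = 59 - 1*(-41463/26810) = 59 + 41463/26810 = 1623253/26810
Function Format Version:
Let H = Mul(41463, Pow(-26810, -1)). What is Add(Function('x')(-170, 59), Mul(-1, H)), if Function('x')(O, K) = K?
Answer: Rational(1623253, 26810) ≈ 60.547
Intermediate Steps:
H = Rational(-41463, 26810) (H = Mul(41463, Rational(-1, 26810)) = Rational(-41463, 26810) ≈ -1.5465)
Add(Function('x')(-170, 59), Mul(-1, H)) = Add(59, Mul(-1, Rational(-41463, 26810))) = Add(59, Rational(41463, 26810)) = Rational(1623253, 26810)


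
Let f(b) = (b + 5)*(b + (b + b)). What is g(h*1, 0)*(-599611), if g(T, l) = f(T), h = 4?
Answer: -64757988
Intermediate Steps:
f(b) = 3*b*(5 + b) (f(b) = (5 + b)*(b + 2*b) = (5 + b)*(3*b) = 3*b*(5 + b))
g(T, l) = 3*T*(5 + T)
g(h*1, 0)*(-599611) = (3*(4*1)*(5 + 4*1))*(-599611) = (3*4*(5 + 4))*(-599611) = (3*4*9)*(-599611) = 108*(-599611) = -64757988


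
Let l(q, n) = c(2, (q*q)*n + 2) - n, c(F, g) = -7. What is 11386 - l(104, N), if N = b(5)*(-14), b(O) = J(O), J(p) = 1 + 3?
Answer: 11337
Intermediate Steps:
J(p) = 4
b(O) = 4
N = -56 (N = 4*(-14) = -56)
l(q, n) = -7 - n
11386 - l(104, N) = 11386 - (-7 - 1*(-56)) = 11386 - (-7 + 56) = 11386 - 1*49 = 11386 - 49 = 11337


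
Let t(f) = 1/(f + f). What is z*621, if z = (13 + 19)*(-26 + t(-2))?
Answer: -521640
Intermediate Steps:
t(f) = 1/(2*f)
z = -840 (z = (13 + 19)*(-26 + (1/2)/(-2)) = 32*(-26 + (1/2)*(-1/2)) = 32*(-26 - 1/4) = 32*(-105/4) = -840)
z*621 = -840*621 = -521640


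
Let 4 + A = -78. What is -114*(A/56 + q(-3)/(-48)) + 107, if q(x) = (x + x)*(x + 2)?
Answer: 8069/28 ≈ 288.18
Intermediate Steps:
A = -82 (A = -4 - 78 = -82)
q(x) = 2*x*(2 + x) (q(x) = (2*x)*(2 + x) = 2*x*(2 + x))
-114*(A/56 + q(-3)/(-48)) + 107 = -114*(-82/56 + (2*(-3)*(2 - 3))/(-48)) + 107 = -114*(-82*1/56 + (2*(-3)*(-1))*(-1/48)) + 107 = -114*(-41/28 + 6*(-1/48)) + 107 = -114*(-41/28 - ⅛) + 107 = -114*(-89/56) + 107 = 5073/28 + 107 = 8069/28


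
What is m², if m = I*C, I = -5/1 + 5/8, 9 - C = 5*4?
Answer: 148225/64 ≈ 2316.0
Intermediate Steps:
C = -11 (C = 9 - 5*4 = 9 - 1*20 = 9 - 20 = -11)
I = -35/8 (I = -5*1 + 5*(⅛) = -5 + 5/8 = -35/8 ≈ -4.3750)
m = 385/8 (m = -35/8*(-11) = 385/8 ≈ 48.125)
m² = (385/8)² = 148225/64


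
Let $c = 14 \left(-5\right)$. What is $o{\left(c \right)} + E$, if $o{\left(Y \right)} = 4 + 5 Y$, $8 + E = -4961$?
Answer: $-5315$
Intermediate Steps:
$E = -4969$ ($E = -8 - 4961 = -4969$)
$c = -70$
$o{\left(c \right)} + E = \left(4 + 5 \left(-70\right)\right) - 4969 = \left(4 - 350\right) - 4969 = -346 - 4969 = -5315$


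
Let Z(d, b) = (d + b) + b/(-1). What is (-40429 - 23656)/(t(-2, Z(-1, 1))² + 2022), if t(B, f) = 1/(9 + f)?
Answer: -585920/18487 ≈ -31.694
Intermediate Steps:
Z(d, b) = d (Z(d, b) = (b + d) + b*(-1) = (b + d) - b = d)
(-40429 - 23656)/(t(-2, Z(-1, 1))² + 2022) = (-40429 - 23656)/((1/(9 - 1))² + 2022) = -64085/((1/8)² + 2022) = -64085/((⅛)² + 2022) = -64085/(1/64 + 2022) = -64085/129409/64 = -64085*64/129409 = -585920/18487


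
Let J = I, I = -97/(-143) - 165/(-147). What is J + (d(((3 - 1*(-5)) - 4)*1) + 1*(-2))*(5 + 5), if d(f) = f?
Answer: 152758/7007 ≈ 21.801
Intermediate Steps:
I = 12618/7007 (I = -97*(-1/143) - 165*(-1/147) = 97/143 + 55/49 = 12618/7007 ≈ 1.8008)
J = 12618/7007 ≈ 1.8008
J + (d(((3 - 1*(-5)) - 4)*1) + 1*(-2))*(5 + 5) = 12618/7007 + (((3 - 1*(-5)) - 4)*1 + 1*(-2))*(5 + 5) = 12618/7007 + (((3 + 5) - 4)*1 - 2)*10 = 12618/7007 + ((8 - 4)*1 - 2)*10 = 12618/7007 + (4*1 - 2)*10 = 12618/7007 + (4 - 2)*10 = 12618/7007 + 2*10 = 12618/7007 + 20 = 152758/7007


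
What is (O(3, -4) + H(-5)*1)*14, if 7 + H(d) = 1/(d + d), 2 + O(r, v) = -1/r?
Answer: -1981/15 ≈ -132.07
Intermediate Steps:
O(r, v) = -2 - 1/r
H(d) = -7 + 1/(2*d) (H(d) = -7 + 1/(d + d) = -7 + 1/(2*d))
(O(3, -4) + H(-5)*1)*14 = ((-2 - 1/3) + (-7 + (1/2)/(-5))*1)*14 = ((-2 - 1*1/3) + (-7 + (1/2)*(-1/5))*1)*14 = ((-2 - 1/3) + (-7 - 1/10)*1)*14 = (-7/3 - 71/10*1)*14 = (-7/3 - 71/10)*14 = -283/30*14 = -1981/15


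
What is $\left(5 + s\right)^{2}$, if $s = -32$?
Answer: $729$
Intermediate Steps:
$\left(5 + s\right)^{2} = \left(5 - 32\right)^{2} = \left(-27\right)^{2} = 729$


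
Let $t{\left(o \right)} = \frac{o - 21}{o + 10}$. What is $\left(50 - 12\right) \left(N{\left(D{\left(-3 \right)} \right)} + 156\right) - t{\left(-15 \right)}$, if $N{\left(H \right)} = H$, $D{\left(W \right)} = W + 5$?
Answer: $\frac{29984}{5} \approx 5996.8$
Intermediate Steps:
$D{\left(W \right)} = 5 + W$
$t{\left(o \right)} = \frac{-21 + o}{10 + o}$
$\left(50 - 12\right) \left(N{\left(D{\left(-3 \right)} \right)} + 156\right) - t{\left(-15 \right)} = \left(50 - 12\right) \left(\left(5 - 3\right) + 156\right) - \frac{-21 - 15}{10 - 15} = 38 \left(2 + 156\right) - \frac{1}{-5} \left(-36\right) = 38 \cdot 158 - \left(- \frac{1}{5}\right) \left(-36\right) = 6004 - \frac{36}{5} = \frac{29984}{5}$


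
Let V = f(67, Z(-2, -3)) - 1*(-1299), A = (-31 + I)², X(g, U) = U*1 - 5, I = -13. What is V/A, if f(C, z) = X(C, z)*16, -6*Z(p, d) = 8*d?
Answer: 1283/1936 ≈ 0.66271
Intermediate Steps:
X(g, U) = -5 + U (X(g, U) = U - 5 = -5 + U)
Z(p, d) = -4*d/3
f(C, z) = -80 + 16*z (f(C, z) = (-5 + z)*16 = -80 + 16*z)
A = 1936 (A = (-31 - 13)² = (-44)² = 1936)
V = 1283 (V = (-80 + 16*(-4/3*(-3))) - 1*(-1299) = (-80 + 16*4) + 1299 = (-80 + 64) + 1299 = -16 + 1299 = 1283)
V/A = 1283/1936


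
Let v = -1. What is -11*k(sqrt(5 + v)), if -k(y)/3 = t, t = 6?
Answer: 198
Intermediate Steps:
k(y) = -18 (k(y) = -3*6 = -18)
-11*k(sqrt(5 + v)) = -11*(-18) = 198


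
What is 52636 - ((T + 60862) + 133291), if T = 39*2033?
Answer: -220804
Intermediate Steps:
T = 79287
52636 - ((T + 60862) + 133291) = 52636 - ((79287 + 60862) + 133291) = 52636 - (140149 + 133291) = 52636 - 1*273440 = 52636 - 273440 = -220804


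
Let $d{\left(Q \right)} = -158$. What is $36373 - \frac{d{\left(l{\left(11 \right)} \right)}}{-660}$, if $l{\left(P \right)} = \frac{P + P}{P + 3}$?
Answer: $\frac{12003011}{330} \approx 36373.0$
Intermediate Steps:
$l{\left(P \right)} = \frac{2 P}{3 + P}$
$36373 - \frac{d{\left(l{\left(11 \right)} \right)}}{-660} = 36373 - - \frac{158}{-660} = 36373 - \left(-158\right) \left(- \frac{1}{660}\right) = 36373 - \frac{79}{330} = \frac{12003011}{330}$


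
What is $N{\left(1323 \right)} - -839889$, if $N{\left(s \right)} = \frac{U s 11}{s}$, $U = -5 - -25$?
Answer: $840109$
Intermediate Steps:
$U = 20$ ($U = -5 + 25 = 20$)
$N{\left(s \right)} = 220$ ($N{\left(s \right)} = \frac{20 s 11}{s} = \frac{220 s}{s} = 220$)
$N{\left(1323 \right)} - -839889 = 220 - -839889 = 220 + 839889 = 840109$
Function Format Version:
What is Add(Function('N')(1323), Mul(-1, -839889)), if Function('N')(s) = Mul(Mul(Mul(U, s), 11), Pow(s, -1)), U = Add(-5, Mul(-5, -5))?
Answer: 840109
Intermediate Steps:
U = 20 (U = Add(-5, 25) = 20)
Function('N')(s) = 220 (Function('N')(s) = Mul(Mul(Mul(20, s), 11), Pow(s, -1)) = Mul(Mul(220, s), Pow(s, -1)) = 220)
Add(Function('N')(1323), Mul(-1, -839889)) = Add(220, Mul(-1, -839889)) = Add(220, 839889) = 840109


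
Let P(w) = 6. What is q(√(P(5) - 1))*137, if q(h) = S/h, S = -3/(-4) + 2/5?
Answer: 3151*√5/100 ≈ 70.458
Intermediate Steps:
S = 23/20 (S = -3*(-¼) + 2*(⅕) = ¾ + ⅖ = 23/20 ≈ 1.1500)
q(h) = 23/(20*h)
q(√(P(5) - 1))*137 = (23/(20*(√(6 - 1))))*137 = (23/(20*(√5)))*137 = (23*(√5/5)/20)*137 = (23*√5/100)*137 = 3151*√5/100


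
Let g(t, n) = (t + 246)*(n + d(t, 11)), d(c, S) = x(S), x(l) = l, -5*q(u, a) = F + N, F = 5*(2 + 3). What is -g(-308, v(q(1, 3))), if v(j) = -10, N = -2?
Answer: 62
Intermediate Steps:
F = 25 (F = 5*5 = 25)
q(u, a) = -23/5 (q(u, a) = -(25 - 2)/5 = -1/5*23 = -23/5)
d(c, S) = S
g(t, n) = (11 + n)*(246 + t) (g(t, n) = (t + 246)*(n + 11) = (246 + t)*(11 + n) = (11 + n)*(246 + t))
-g(-308, v(q(1, 3))) = -(2706 + 11*(-308) + 246*(-10) - 10*(-308)) = -(2706 - 3388 - 2460 + 3080) = -1*(-62) = 62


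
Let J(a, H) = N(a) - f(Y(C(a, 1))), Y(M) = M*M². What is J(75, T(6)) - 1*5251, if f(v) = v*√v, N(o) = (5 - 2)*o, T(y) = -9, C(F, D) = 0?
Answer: -5026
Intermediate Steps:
Y(M) = M³
N(o) = 3*o
f(v) = v^(3/2)
J(a, H) = 3*a (J(a, H) = 3*a - (0³)^(3/2) = 3*a - 0^(3/2) = 3*a - 1*0 = 3*a + 0 = 3*a)
J(75, T(6)) - 1*5251 = 3*75 - 1*5251 = 225 - 5251 = -5026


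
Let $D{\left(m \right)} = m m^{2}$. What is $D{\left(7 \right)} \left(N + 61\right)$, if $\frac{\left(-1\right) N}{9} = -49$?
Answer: $172186$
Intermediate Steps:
$D{\left(m \right)} = m^{3}$
$N = 441$ ($N = \left(-9\right) \left(-49\right) = 441$)
$D{\left(7 \right)} \left(N + 61\right) = 7^{3} \left(441 + 61\right) = 343 \cdot 502 = 172186$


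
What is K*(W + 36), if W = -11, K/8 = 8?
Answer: 1600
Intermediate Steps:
K = 64 (K = 8*8 = 64)
K*(W + 36) = 64*(-11 + 36) = 64*25 = 1600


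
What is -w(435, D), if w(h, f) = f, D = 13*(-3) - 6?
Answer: 45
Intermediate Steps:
D = -45 (D = -39 - 6 = -45)
-w(435, D) = -1*(-45) = 45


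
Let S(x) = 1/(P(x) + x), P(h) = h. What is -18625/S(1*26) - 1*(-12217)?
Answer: -956283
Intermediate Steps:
S(x) = 1/(2*x) (S(x) = 1/(x + x) = 1/(2*x))
-18625/S(1*26) - 1*(-12217) = -18625/(1/(2*((1*26)))) - 1*(-12217) = -18625/((½)/26) + 12217 = -18625/((½)*(1/26)) + 12217 = -18625/1/52 + 12217 = -18625*52 + 12217 = -968500 + 12217 = -956283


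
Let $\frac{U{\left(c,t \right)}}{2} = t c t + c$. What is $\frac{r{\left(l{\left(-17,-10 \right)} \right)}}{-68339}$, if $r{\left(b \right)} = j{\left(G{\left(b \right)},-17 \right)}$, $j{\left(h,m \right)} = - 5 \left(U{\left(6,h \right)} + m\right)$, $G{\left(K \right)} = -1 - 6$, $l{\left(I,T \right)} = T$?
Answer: $\frac{2915}{68339} \approx 0.042655$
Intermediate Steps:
$G{\left(K \right)} = -7$ ($G{\left(K \right)} = -1 - 6 = -7$)
$U{\left(c,t \right)} = 2 c + 2 c t^{2}$ ($U{\left(c,t \right)} = 2 \left(t c t + c\right) = 2 \left(c t t + c\right) = 2 \left(c t^{2} + c\right) = 2 \left(c + c t^{2}\right) = 2 c + 2 c t^{2}$)
$j{\left(h,m \right)} = -60 - 60 h^{2} - 5 m$ ($j{\left(h,m \right)} = - 5 \left(2 \cdot 6 \left(1 + h^{2}\right) + m\right) = - 5 \left(\left(12 + 12 h^{2}\right) + m\right) = - 5 \left(12 + m + 12 h^{2}\right) = -60 - 60 h^{2} - 5 m$)
$r{\left(b \right)} = -2915$ ($r{\left(b \right)} = -60 - 60 \left(-7\right)^{2} - -85 = -60 - 2940 + 85 = -2915$)
$\frac{r{\left(l{\left(-17,-10 \right)} \right)}}{-68339} = - \frac{2915}{-68339} = \left(-2915\right) \left(- \frac{1}{68339}\right) = \frac{2915}{68339}$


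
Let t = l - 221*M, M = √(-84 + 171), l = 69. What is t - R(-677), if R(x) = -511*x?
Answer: -345878 - 221*√87 ≈ -3.4794e+5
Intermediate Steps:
M = √87 ≈ 9.3274
t = 69 - 221*√87 ≈ -1992.4
t - R(-677) = (69 - 221*√87) - (-511)*(-677) = (69 - 221*√87) - 1*345947 = (69 - 221*√87) - 345947 = -345878 - 221*√87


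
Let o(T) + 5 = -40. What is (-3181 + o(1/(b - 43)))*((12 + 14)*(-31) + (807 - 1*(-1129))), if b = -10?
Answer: -3645380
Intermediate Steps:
o(T) = -45 (o(T) = -5 - 40 = -45)
(-3181 + o(1/(b - 43)))*((12 + 14)*(-31) + (807 - 1*(-1129))) = (-3181 - 45)*((12 + 14)*(-31) + (807 - 1*(-1129))) = -3226*(26*(-31) + (807 + 1129)) = -3226*(-806 + 1936) = -3226*1130 = -3645380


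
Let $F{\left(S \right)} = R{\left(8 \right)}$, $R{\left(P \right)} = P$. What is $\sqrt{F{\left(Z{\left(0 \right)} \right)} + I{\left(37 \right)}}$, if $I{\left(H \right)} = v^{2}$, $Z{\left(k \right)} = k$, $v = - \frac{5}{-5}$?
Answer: $3$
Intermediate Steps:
$v = 1$ ($v = \left(-5\right) \left(- \frac{1}{5}\right) = 1$)
$F{\left(S \right)} = 8$
$I{\left(H \right)} = 1$ ($I{\left(H \right)} = 1^{2} = 1$)
$\sqrt{F{\left(Z{\left(0 \right)} \right)} + I{\left(37 \right)}} = \sqrt{8 + 1} = \sqrt{9} = 3$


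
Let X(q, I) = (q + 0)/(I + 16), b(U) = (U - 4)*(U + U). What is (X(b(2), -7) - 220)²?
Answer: 3952144/81 ≈ 48792.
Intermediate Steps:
b(U) = 2*U*(-4 + U) (b(U) = (-4 + U)*(2*U) = 2*U*(-4 + U))
X(q, I) = q/(16 + I)
(X(b(2), -7) - 220)² = ((2*2*(-4 + 2))/(16 - 7) - 220)² = ((2*2*(-2))/9 - 220)² = (-8*⅑ - 220)² = (-8/9 - 220)² = (-1988/9)² = 3952144/81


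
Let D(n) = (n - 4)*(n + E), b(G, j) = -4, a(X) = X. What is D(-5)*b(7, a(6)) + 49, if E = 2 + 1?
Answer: -23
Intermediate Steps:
E = 3
D(n) = (-4 + n)*(3 + n) (D(n) = (n - 4)*(n + 3) = (-4 + n)*(3 + n))
D(-5)*b(7, a(6)) + 49 = (-12 + (-5)² - 1*(-5))*(-4) + 49 = (-12 + 25 + 5)*(-4) + 49 = 18*(-4) + 49 = -72 + 49 = -23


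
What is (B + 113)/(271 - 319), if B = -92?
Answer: -7/16 ≈ -0.43750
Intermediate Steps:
(B + 113)/(271 - 319) = (-92 + 113)/(271 - 319) = 21/(-48) = 21*(-1/48) = -7/16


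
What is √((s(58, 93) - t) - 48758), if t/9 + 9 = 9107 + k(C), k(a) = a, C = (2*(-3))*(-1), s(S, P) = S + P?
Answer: I*√130543 ≈ 361.31*I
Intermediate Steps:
s(S, P) = P + S
C = 6 (C = -6*(-1) = 6)
t = 81936 (t = -81 + 9*(9107 + 6) = -81 + 9*9113 = -81 + 82017 = 81936)
√((s(58, 93) - t) - 48758) = √(((93 + 58) - 1*81936) - 48758) = √((151 - 81936) - 48758) = √(-81785 - 48758) = √(-130543) = I*√130543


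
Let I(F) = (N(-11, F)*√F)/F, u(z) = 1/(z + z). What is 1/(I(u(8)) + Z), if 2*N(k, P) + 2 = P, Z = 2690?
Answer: 8/21489 ≈ 0.00037228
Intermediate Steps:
N(k, P) = -1 + P/2
u(z) = 1/(2*z)
I(F) = (-1 + F/2)/√F (I(F) = ((-1 + F/2)*√F)/F = (√F*(-1 + F/2))/F = (-1 + F/2)/√F)
1/(I(u(8)) + Z) = 1/((-2 + (½)/8)/(2*√((½)/8)) + 2690) = 1/((-2 + (½)*(⅛))/(2*√((½)*(⅛))) + 2690) = 1/((-2 + 1/16)/(2*16^(-½)) + 2690) = 1/((½)*4*(-31/16) + 2690) = 1/(-31/8 + 2690) = 1/(21489/8) = 8/21489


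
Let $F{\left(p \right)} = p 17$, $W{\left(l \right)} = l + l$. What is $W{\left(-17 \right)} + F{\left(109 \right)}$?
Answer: $1819$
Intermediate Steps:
$W{\left(l \right)} = 2 l$
$F{\left(p \right)} = 17 p$
$W{\left(-17 \right)} + F{\left(109 \right)} = 2 \left(-17\right) + 17 \cdot 109 = -34 + 1853 = 1819$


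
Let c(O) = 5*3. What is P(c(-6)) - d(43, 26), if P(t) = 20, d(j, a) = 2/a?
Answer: 259/13 ≈ 19.923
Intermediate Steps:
c(O) = 15
P(c(-6)) - d(43, 26) = 20 - 2/26 = 20 - 1*1/13 = 20 - 1/13 = 259/13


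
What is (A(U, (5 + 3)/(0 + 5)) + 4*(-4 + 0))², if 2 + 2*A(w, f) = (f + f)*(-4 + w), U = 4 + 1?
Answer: 5929/25 ≈ 237.16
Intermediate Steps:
U = 5
A(w, f) = -1 + f*(-4 + w) (A(w, f) = -1 + ((f + f)*(-4 + w))/2 = -1 + ((2*f)*(-4 + w))/2 = -1 + (2*f*(-4 + w))/2 = -1 + f*(-4 + w))
(A(U, (5 + 3)/(0 + 5)) + 4*(-4 + 0))² = ((-1 - 4*(5 + 3)/(0 + 5) + ((5 + 3)/(0 + 5))*5) + 4*(-4 + 0))² = ((-1 - 32/5 + (8/5)*5) + 4*(-4))² = ((-1 - 32/5 + (8*(⅕))*5) - 16)² = ((-1 - 4*8/5 + (8/5)*5) - 16)² = ((-1 - 32/5 + 8) - 16)² = (⅗ - 16)² = (-77/5)² = 5929/25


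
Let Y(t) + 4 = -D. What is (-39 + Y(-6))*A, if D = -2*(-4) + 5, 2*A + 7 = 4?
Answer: 84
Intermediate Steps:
A = -3/2 (A = -7/2 + (½)*4 = -7/2 + 2 = -3/2 ≈ -1.5000)
D = 13 (D = 8 + 5 = 13)
Y(t) = -17 (Y(t) = -4 - 1*13 = -4 - 13 = -17)
(-39 + Y(-6))*A = (-39 - 17)*(-3/2) = -56*(-3/2) = 84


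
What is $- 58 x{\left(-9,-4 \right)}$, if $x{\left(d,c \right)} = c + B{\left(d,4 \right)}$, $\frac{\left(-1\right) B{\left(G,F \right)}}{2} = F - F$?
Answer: $232$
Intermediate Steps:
$B{\left(G,F \right)} = 0$ ($B{\left(G,F \right)} = - 2 \left(F - F\right) = \left(-2\right) 0 = 0$)
$x{\left(d,c \right)} = c$ ($x{\left(d,c \right)} = c + 0 = c$)
$- 58 x{\left(-9,-4 \right)} = \left(-58\right) \left(-4\right) = 232$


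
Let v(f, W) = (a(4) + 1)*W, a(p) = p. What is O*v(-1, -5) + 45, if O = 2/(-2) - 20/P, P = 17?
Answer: 1690/17 ≈ 99.412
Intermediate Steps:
O = -37/17 (O = 2/(-2) - 20/17 = 2*(-1/2) - 20*1/17 = -1 - 20/17 = -37/17 ≈ -2.1765)
v(f, W) = 5*W (v(f, W) = (4 + 1)*W = 5*W)
O*v(-1, -5) + 45 = -185*(-5)/17 + 45 = -37/17*(-25) + 45 = 925/17 + 45 = 1690/17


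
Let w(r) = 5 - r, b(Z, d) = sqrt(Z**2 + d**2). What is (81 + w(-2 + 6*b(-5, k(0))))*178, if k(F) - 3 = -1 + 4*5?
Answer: 15664 - 1068*sqrt(509) ≈ -8431.2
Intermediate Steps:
k(F) = 22 (k(F) = 3 + (-1 + 4*5) = 3 + (-1 + 20) = 3 + 19 = 22)
(81 + w(-2 + 6*b(-5, k(0))))*178 = (81 + (5 - (-2 + 6*sqrt((-5)**2 + 22**2))))*178 = (81 + (5 - (-2 + 6*sqrt(25 + 484))))*178 = (81 + (5 - (-2 + 6*sqrt(509))))*178 = (81 + (5 + (2 - 6*sqrt(509))))*178 = (81 + (7 - 6*sqrt(509)))*178 = (88 - 6*sqrt(509))*178 = 15664 - 1068*sqrt(509)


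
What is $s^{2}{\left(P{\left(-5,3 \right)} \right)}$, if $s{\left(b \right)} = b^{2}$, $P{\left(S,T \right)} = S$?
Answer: $625$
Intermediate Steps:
$s^{2}{\left(P{\left(-5,3 \right)} \right)} = \left(\left(-5\right)^{2}\right)^{2} = 25^{2} = 625$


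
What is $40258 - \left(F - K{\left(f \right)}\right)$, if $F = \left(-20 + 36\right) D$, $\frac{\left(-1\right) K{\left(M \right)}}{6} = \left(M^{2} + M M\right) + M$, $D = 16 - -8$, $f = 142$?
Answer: $-202946$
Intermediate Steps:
$D = 24$ ($D = 16 + 8 = 24$)
$K{\left(M \right)} = - 12 M^{2} - 6 M$ ($K{\left(M \right)} = - 6 \left(\left(M^{2} + M M\right) + M\right) = - 6 \left(\left(M^{2} + M^{2}\right) + M\right) = - 6 \left(2 M^{2} + M\right) = - 6 \left(M + 2 M^{2}\right) = - 12 M^{2} - 6 M$)
$F = 384$ ($F = \left(-20 + 36\right) 24 = 16 \cdot 24 = 384$)
$40258 - \left(F - K{\left(f \right)}\right) = 40258 - \left(384 - \left(-6\right) 142 \left(1 + 2 \cdot 142\right)\right) = 40258 - \left(384 - \left(-6\right) 142 \left(1 + 284\right)\right) = 40258 - \left(384 - \left(-6\right) 142 \cdot 285\right) = 40258 - \left(384 - -242820\right) = 40258 - \left(384 + 242820\right) = 40258 - 243204 = -202946$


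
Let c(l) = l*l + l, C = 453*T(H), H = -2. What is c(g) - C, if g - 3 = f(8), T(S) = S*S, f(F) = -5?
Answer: -1810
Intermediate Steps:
T(S) = S**2
g = -2 (g = 3 - 5 = -2)
C = 1812 (C = 453*(-2)**2 = 453*4 = 1812)
c(l) = l + l**2 (c(l) = l**2 + l = l + l**2)
c(g) - C = -2*(1 - 2) - 1*1812 = -2*(-1) - 1812 = 2 - 1812 = -1810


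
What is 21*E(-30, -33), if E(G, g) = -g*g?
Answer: -22869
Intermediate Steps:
E(G, g) = -g²
21*E(-30, -33) = 21*(-1*(-33)²) = 21*(-1*1089) = 21*(-1089) = -22869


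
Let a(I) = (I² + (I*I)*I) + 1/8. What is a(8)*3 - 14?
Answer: 13715/8 ≈ 1714.4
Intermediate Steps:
a(I) = ⅛ + I² + I³ (a(I) = (I² + I²*I) + ⅛ = (I² + I³) + ⅛ = ⅛ + I² + I³)
a(8)*3 - 14 = (⅛ + 8² + 8³)*3 - 14 = (⅛ + 64 + 512)*3 - 14 = (4609/8)*3 - 14 = 13827/8 - 14 = 13715/8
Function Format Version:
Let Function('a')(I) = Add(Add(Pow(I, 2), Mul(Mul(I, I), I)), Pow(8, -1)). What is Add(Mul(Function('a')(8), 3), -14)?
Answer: Rational(13715, 8) ≈ 1714.4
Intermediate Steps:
Function('a')(I) = Add(Rational(1, 8), Pow(I, 2), Pow(I, 3)) (Function('a')(I) = Add(Add(Pow(I, 2), Mul(Pow(I, 2), I)), Rational(1, 8)) = Add(Add(Pow(I, 2), Pow(I, 3)), Rational(1, 8)) = Add(Rational(1, 8), Pow(I, 2), Pow(I, 3)))
Add(Mul(Function('a')(8), 3), -14) = Add(Mul(Add(Rational(1, 8), Pow(8, 2), Pow(8, 3)), 3), -14) = Add(Mul(Add(Rational(1, 8), 64, 512), 3), -14) = Add(Mul(Rational(4609, 8), 3), -14) = Add(Rational(13827, 8), -14) = Rational(13715, 8)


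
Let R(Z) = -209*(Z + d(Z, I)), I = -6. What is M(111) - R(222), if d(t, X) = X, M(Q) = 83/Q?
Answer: 5011067/111 ≈ 45145.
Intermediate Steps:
R(Z) = 1254 - 209*Z (R(Z) = -209*(Z - 6) = -209*(-6 + Z) = 1254 - 209*Z)
M(111) - R(222) = 83/111 - (1254 - 209*222) = 83*(1/111) - (1254 - 46398) = 83/111 - 1*(-45144) = 83/111 + 45144 = 5011067/111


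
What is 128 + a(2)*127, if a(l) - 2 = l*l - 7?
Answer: 1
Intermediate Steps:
a(l) = -5 + l**2 (a(l) = 2 + (l*l - 7) = 2 + (l**2 - 7) = 2 + (-7 + l**2) = -5 + l**2)
128 + a(2)*127 = 128 + (-5 + 2**2)*127 = 128 + (-5 + 4)*127 = 128 - 1*127 = 128 - 127 = 1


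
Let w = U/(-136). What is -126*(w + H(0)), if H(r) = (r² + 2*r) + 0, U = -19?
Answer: -1197/68 ≈ -17.603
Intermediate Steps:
w = 19/136 (w = -19/(-136) = -19*(-1/136) = 19/136 ≈ 0.13971)
H(r) = r² + 2*r
-126*(w + H(0)) = -126*(19/136 + 0*(2 + 0)) = -126*(19/136 + 0*2) = -126*(19/136 + 0) = -126*19/136 = -1197/68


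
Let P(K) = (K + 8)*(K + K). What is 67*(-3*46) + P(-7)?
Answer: -9260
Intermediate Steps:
P(K) = 2*K*(8 + K) (P(K) = (8 + K)*(2*K) = 2*K*(8 + K))
67*(-3*46) + P(-7) = 67*(-3*46) + 2*(-7)*(8 - 7) = 67*(-138) + 2*(-7)*1 = -9246 - 14 = -9260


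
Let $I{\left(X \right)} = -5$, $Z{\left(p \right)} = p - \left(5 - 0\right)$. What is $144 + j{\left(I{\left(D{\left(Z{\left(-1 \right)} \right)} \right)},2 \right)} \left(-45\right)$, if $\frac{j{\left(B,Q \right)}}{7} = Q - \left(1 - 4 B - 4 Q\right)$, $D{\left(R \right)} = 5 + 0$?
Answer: $3609$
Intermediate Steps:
$Z{\left(p \right)} = -5 + p$ ($Z{\left(p \right)} = p - \left(5 + 0\right) = p - 5 = -5 + p$)
$D{\left(R \right)} = 5$
$j{\left(B,Q \right)} = -7 + 28 B + 35 Q$ ($j{\left(B,Q \right)} = 7 \left(Q - \left(1 - 4 B - 4 Q\right)\right) = 7 \left(Q + \left(-1 + 4 B + 4 Q\right)\right) = 7 \left(-1 + 4 B + 5 Q\right) = -7 + 28 B + 35 Q$)
$144 + j{\left(I{\left(D{\left(Z{\left(-1 \right)} \right)} \right)},2 \right)} \left(-45\right) = 144 + \left(-7 + 28 \left(-5\right) + 35 \cdot 2\right) \left(-45\right) = 144 + \left(-7 - 140 + 70\right) \left(-45\right) = 144 - -3465 = 144 + 3465 = 3609$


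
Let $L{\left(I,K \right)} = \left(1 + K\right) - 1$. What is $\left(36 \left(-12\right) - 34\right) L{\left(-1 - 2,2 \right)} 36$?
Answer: $-33552$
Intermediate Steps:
$L{\left(I,K \right)} = K$
$\left(36 \left(-12\right) - 34\right) L{\left(-1 - 2,2 \right)} 36 = \left(36 \left(-12\right) - 34\right) 2 \cdot 36 = \left(-432 - 34\right) 72 = \left(-466\right) 72 = -33552$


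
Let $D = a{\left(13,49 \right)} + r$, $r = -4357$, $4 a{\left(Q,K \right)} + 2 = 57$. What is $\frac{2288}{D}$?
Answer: $- \frac{9152}{17373} \approx -0.52679$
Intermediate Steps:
$a{\left(Q,K \right)} = \frac{55}{4}$ ($a{\left(Q,K \right)} = - \frac{1}{2} + \frac{1}{4} \cdot 57 = - \frac{1}{2} + \frac{57}{4} = \frac{55}{4}$)
$D = - \frac{17373}{4}$ ($D = \frac{55}{4} - 4357 = - \frac{17373}{4} \approx -4343.3$)
$\frac{2288}{D} = \frac{2288}{- \frac{17373}{4}} = 2288 \left(- \frac{4}{17373}\right) = - \frac{9152}{17373}$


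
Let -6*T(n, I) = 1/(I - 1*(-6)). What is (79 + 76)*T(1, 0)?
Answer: -155/36 ≈ -4.3056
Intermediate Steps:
T(n, I) = -1/(6*(6 + I)) (T(n, I) = -1/(6*(I - 1*(-6))) = -1/(6*(I + 6)) = -1/(6*(6 + I)))
(79 + 76)*T(1, 0) = (79 + 76)*(-1/(36 + 6*0)) = 155*(-1/(36 + 0)) = 155*(-1/36) = -155/36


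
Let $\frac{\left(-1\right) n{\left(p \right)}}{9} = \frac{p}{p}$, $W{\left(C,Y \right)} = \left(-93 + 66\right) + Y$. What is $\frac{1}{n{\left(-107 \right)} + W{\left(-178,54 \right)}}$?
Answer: $\frac{1}{18} \approx 0.055556$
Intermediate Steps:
$W{\left(C,Y \right)} = -27 + Y$
$n{\left(p \right)} = -9$ ($n{\left(p \right)} = - 9 \frac{p}{p} = \left(-9\right) 1 = -9$)
$\frac{1}{n{\left(-107 \right)} + W{\left(-178,54 \right)}} = \frac{1}{-9 + \left(-27 + 54\right)} = \frac{1}{-9 + 27} = \frac{1}{18}$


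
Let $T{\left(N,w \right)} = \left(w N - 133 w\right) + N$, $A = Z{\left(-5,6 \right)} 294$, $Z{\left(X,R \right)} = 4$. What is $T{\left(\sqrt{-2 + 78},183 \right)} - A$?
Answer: $-25515 + 368 \sqrt{19} \approx -23911.0$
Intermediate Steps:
$A = 1176$ ($A = 4 \cdot 294 = 1176$)
$T{\left(N,w \right)} = N - 133 w + N w$ ($T{\left(N,w \right)} = \left(N w - 133 w\right) + N = \left(- 133 w + N w\right) + N = N - 133 w + N w$)
$T{\left(\sqrt{-2 + 78},183 \right)} - A = \left(\sqrt{-2 + 78} - 24339 + \sqrt{-2 + 78} \cdot 183\right) - 1176 = \left(\sqrt{76} - 24339 + \sqrt{76} \cdot 183\right) - 1176 = \left(2 \sqrt{19} - 24339 + 2 \sqrt{19} \cdot 183\right) - 1176 = \left(2 \sqrt{19} - 24339 + 366 \sqrt{19}\right) - 1176 = \left(-24339 + 368 \sqrt{19}\right) - 1176 = -25515 + 368 \sqrt{19}$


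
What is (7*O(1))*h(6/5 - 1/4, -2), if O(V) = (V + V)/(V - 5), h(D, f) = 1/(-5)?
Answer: 7/10 ≈ 0.70000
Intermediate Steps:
h(D, f) = -⅕
O(V) = 2*V/(-5 + V) (O(V) = (2*V)/(-5 + V) = 2*V/(-5 + V))
(7*O(1))*h(6/5 - 1/4, -2) = (7*(2*1/(-5 + 1)))*(-⅕) = (7*(2*1/(-4)))*(-⅕) = (7*(2*1*(-¼)))*(-⅕) = (7*(-½))*(-⅕) = -7/2*(-⅕) = 7/10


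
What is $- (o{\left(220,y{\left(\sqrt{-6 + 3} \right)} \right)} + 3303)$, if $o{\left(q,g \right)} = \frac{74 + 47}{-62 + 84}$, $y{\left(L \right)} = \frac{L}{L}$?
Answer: $- \frac{6617}{2} \approx -3308.5$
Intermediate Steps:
$y{\left(L \right)} = 1$
$o{\left(q,g \right)} = \frac{11}{2}$ ($o{\left(q,g \right)} = \frac{121}{22} = 121 \cdot \frac{1}{22} = \frac{11}{2}$)
$- (o{\left(220,y{\left(\sqrt{-6 + 3} \right)} \right)} + 3303) = - (\frac{11}{2} + 3303) = \left(-1\right) \frac{6617}{2} = - \frac{6617}{2}$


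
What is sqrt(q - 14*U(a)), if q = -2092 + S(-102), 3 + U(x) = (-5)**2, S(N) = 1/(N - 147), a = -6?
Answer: I*sqrt(148802649)/249 ≈ 48.99*I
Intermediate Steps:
S(N) = 1/(-147 + N)
U(x) = 22 (U(x) = -3 + (-5)**2 = -3 + 25 = 22)
q = -520909/249 (q = -2092 + 1/(-147 - 102) = -2092 + 1/(-249) = -2092 - 1/249 = -520909/249 ≈ -2092.0)
sqrt(q - 14*U(a)) = sqrt(-520909/249 - 14*22) = sqrt(-520909/249 - 308) = sqrt(-597601/249) = I*sqrt(148802649)/249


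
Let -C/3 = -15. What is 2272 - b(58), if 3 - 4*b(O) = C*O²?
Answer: 160465/4 ≈ 40116.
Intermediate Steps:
C = 45 (C = -3*(-15) = 45)
b(O) = ¾ - 45*O²/4
2272 - b(58) = 2272 - (¾ - 45/4*58²) = 2272 - (¾ - 45/4*3364) = 2272 - (¾ - 37845) = 2272 - 1*(-151377/4) = 2272 + 151377/4 = 160465/4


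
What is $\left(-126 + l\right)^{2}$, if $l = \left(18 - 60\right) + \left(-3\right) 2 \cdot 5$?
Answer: $39204$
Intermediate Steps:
$l = -72$ ($l = \left(18 - 60\right) - 30 = -42 - 30 = -72$)
$\left(-126 + l\right)^{2} = \left(-126 - 72\right)^{2} = \left(-198\right)^{2} = 39204$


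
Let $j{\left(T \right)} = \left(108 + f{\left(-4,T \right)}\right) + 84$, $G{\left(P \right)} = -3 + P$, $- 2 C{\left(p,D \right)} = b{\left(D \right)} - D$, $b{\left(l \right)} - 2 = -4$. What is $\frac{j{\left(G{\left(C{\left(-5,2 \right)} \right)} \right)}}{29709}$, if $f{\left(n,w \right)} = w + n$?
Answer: $\frac{187}{29709} \approx 0.0062944$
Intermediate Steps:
$b{\left(l \right)} = -2$ ($b{\left(l \right)} = 2 - 4 = -2$)
$f{\left(n,w \right)} = n + w$
$C{\left(p,D \right)} = 1 + \frac{D}{2}$ ($C{\left(p,D \right)} = - \frac{-2 - D}{2} = 1 + \frac{D}{2}$)
$j{\left(T \right)} = 188 + T$ ($j{\left(T \right)} = \left(108 + \left(-4 + T\right)\right) + 84 = \left(104 + T\right) + 84 = 188 + T$)
$\frac{j{\left(G{\left(C{\left(-5,2 \right)} \right)} \right)}}{29709} = \frac{188 + \left(-3 + \left(1 + \frac{1}{2} \cdot 2\right)\right)}{29709} = \left(188 + \left(-3 + \left(1 + 1\right)\right)\right) \frac{1}{29709} = \left(188 + \left(-3 + 2\right)\right) \frac{1}{29709} = \left(188 - 1\right) \frac{1}{29709} = 187 \cdot \frac{1}{29709} = \frac{187}{29709}$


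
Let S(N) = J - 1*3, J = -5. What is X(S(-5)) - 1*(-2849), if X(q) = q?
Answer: 2841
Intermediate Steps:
S(N) = -8 (S(N) = -5 - 1*3 = -5 - 3 = -8)
X(S(-5)) - 1*(-2849) = -8 - 1*(-2849) = -8 + 2849 = 2841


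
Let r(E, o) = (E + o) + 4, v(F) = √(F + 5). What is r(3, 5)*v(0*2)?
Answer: 12*√5 ≈ 26.833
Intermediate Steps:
v(F) = √(5 + F)
r(E, o) = 4 + E + o
r(3, 5)*v(0*2) = (4 + 3 + 5)*√(5 + 0*2) = 12*√(5 + 0) = 12*√5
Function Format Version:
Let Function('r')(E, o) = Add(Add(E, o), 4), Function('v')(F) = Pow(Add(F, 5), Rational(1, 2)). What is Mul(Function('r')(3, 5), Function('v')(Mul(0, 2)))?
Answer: Mul(12, Pow(5, Rational(1, 2))) ≈ 26.833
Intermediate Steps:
Function('v')(F) = Pow(Add(5, F), Rational(1, 2))
Function('r')(E, o) = Add(4, E, o)
Mul(Function('r')(3, 5), Function('v')(Mul(0, 2))) = Mul(Add(4, 3, 5), Pow(Add(5, Mul(0, 2)), Rational(1, 2))) = Mul(12, Pow(Add(5, 0), Rational(1, 2))) = Mul(12, Pow(5, Rational(1, 2)))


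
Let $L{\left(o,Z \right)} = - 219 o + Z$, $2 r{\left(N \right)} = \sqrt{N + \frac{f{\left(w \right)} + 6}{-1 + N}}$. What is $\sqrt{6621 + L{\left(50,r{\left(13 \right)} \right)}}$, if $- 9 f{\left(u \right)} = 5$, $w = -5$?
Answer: $\frac{\sqrt{-155844 + \sqrt{4359}}}{6} \approx 65.781 i$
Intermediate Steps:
$f{\left(u \right)} = - \frac{5}{9}$ ($f{\left(u \right)} = \left(- \frac{1}{9}\right) 5 = - \frac{5}{9}$)
$r{\left(N \right)} = \frac{\sqrt{N + \frac{49}{9 \left(-1 + N\right)}}}{2}$ ($r{\left(N \right)} = \frac{\sqrt{N + \frac{- \frac{5}{9} + 6}{-1 + N}}}{2} = \frac{\sqrt{N + \frac{49}{9 \left(-1 + N\right)}}}{2}$)
$L{\left(o,Z \right)} = Z - 219 o$
$\sqrt{6621 + L{\left(50,r{\left(13 \right)} \right)}} = \sqrt{6621 + \left(\frac{\sqrt{\frac{49 + 9 \cdot 13 \left(-1 + 13\right)}{-1 + 13}}}{6} - 10950\right)} = \sqrt{6621 - \left(10950 - \frac{\sqrt{\frac{49 + 9 \cdot 13 \cdot 12}{12}}}{6}\right)} = \sqrt{6621 - \left(10950 - \frac{\sqrt{\frac{49 + 1404}{12}}}{6}\right)} = \sqrt{6621 - \left(10950 - \frac{\sqrt{\frac{1}{12} \cdot 1453}}{6}\right)} = \sqrt{6621 - \left(10950 - \frac{\sqrt{\frac{1453}{12}}}{6}\right)} = \sqrt{6621 - \left(10950 - \frac{\frac{1}{6} \sqrt{4359}}{6}\right)} = \sqrt{6621 - \left(10950 - \frac{\sqrt{4359}}{36}\right)} = \sqrt{-4329 + \frac{\sqrt{4359}}{36}}$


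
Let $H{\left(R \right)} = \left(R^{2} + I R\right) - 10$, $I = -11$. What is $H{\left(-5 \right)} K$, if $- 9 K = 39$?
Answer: $- \frac{910}{3} \approx -303.33$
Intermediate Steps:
$K = - \frac{13}{3}$ ($K = \left(- \frac{1}{9}\right) 39 = - \frac{13}{3} \approx -4.3333$)
$H{\left(R \right)} = -10 + R^{2} - 11 R$ ($H{\left(R \right)} = \left(R^{2} - 11 R\right) - 10 = -10 + R^{2} - 11 R$)
$H{\left(-5 \right)} K = \left(-10 + \left(-5\right)^{2} - -55\right) \left(- \frac{13}{3}\right) = \left(-10 + 25 + 55\right) \left(- \frac{13}{3}\right) = 70 \left(- \frac{13}{3}\right) = - \frac{910}{3}$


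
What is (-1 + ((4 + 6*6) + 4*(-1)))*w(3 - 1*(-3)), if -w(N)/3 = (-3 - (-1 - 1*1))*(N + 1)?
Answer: 735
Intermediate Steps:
w(N) = 3 + 3*N (w(N) = -3*(-3 - (-1 - 1*1))*(N + 1) = -3*(-3 - (-1 - 1))*(1 + N) = -3*(-3 - 1*(-2))*(1 + N) = -3*(-3 + 2)*(1 + N) = -(-3)*(1 + N) = -3*(-1 - N) = 3 + 3*N)
(-1 + ((4 + 6*6) + 4*(-1)))*w(3 - 1*(-3)) = (-1 + ((4 + 6*6) + 4*(-1)))*(3 + 3*(3 - 1*(-3))) = (-1 + ((4 + 36) - 4))*(3 + 3*(3 + 3)) = (-1 + (40 - 4))*(3 + 3*6) = (-1 + 36)*(3 + 18) = 35*21 = 735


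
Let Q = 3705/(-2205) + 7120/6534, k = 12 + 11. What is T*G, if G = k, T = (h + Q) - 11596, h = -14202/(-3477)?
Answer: -49469078105021/185536197 ≈ -2.6663e+5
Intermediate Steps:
k = 23
h = 4734/1159 (h = -14202*(-1/3477) = 4734/1159 ≈ 4.0846)
Q = -94543/160083 (Q = 3705*(-1/2205) + 7120*(1/6534) = -247/147 + 3560/3267 = -94543/160083 ≈ -0.59059)
T = -2150829482827/185536197 (T = (4734/1159 - 94543/160083) - 11596 = 648257585/185536197 - 11596 = -2150829482827/185536197 ≈ -11593.)
G = 23
T*G = -2150829482827/185536197*23 = -49469078105021/185536197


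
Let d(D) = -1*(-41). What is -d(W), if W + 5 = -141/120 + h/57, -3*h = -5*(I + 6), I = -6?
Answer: -41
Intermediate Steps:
h = 0 (h = -(-5)*(-6 + 6)/3 = -(-5)*0/3 = -⅓*0 = 0)
W = -247/40 (W = -5 + (-141/120 + 0/57) = -5 + (-141*1/120 + 0*(1/57)) = -5 + (-47/40 + 0) = -5 - 47/40 = -247/40 ≈ -6.1750)
d(D) = 41
-d(W) = -1*41 = -41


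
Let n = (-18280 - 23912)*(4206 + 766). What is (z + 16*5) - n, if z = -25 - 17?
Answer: 209778662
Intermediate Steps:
z = -42
n = -209778624 (n = -42192*4972 = -209778624)
(z + 16*5) - n = (-42 + 16*5) - 1*(-209778624) = (-42 + 80) + 209778624 = 38 + 209778624 = 209778662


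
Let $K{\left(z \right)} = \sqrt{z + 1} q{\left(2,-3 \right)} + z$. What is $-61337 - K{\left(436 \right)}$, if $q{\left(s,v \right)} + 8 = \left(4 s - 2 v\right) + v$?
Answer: $-61773 - 3 \sqrt{437} \approx -61836.0$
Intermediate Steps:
$q{\left(s,v \right)} = -8 - v + 4 s$ ($q{\left(s,v \right)} = -8 + \left(\left(4 s - 2 v\right) + v\right) = -8 + \left(\left(- 2 v + 4 s\right) + v\right) = -8 + \left(- v + 4 s\right) = -8 - v + 4 s$)
$K{\left(z \right)} = z + 3 \sqrt{1 + z}$ ($K{\left(z \right)} = \sqrt{z + 1} \left(-8 - -3 + 4 \cdot 2\right) + z = \sqrt{1 + z} \left(-8 + 3 + 8\right) + z = \sqrt{1 + z} 3 + z = 3 \sqrt{1 + z} + z = z + 3 \sqrt{1 + z}$)
$-61337 - K{\left(436 \right)} = -61337 - \left(436 + 3 \sqrt{1 + 436}\right) = -61337 - \left(436 + 3 \sqrt{437}\right) = -61773 - 3 \sqrt{437}$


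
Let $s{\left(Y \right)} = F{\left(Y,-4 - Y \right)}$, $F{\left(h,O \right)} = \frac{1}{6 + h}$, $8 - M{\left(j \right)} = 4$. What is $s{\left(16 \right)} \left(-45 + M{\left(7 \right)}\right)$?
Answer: $- \frac{41}{22} \approx -1.8636$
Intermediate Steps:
$M{\left(j \right)} = 4$ ($M{\left(j \right)} = 8 - 4 = 4$)
$s{\left(Y \right)} = \frac{1}{6 + Y}$
$s{\left(16 \right)} \left(-45 + M{\left(7 \right)}\right) = \frac{-45 + 4}{6 + 16} = \frac{1}{22} \left(-41\right) = - \frac{41}{22}$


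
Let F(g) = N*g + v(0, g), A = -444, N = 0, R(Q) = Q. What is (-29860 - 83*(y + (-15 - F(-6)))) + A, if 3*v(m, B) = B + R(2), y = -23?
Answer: -81782/3 ≈ -27261.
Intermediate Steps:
v(m, B) = ⅔ + B/3 (v(m, B) = (B + 2)/3 = (2 + B)/3 = ⅔ + B/3)
F(g) = ⅔ + g/3 (F(g) = 0*g + (⅔ + g/3) = 0 + (⅔ + g/3) = ⅔ + g/3)
(-29860 - 83*(y + (-15 - F(-6)))) + A = (-29860 - 83*(-23 + (-15 - (⅔ + (⅓)*(-6))))) - 444 = (-29860 - 83*(-23 + (-15 - (⅔ - 2)))) - 444 = (-29860 - 83*(-23 + (-15 - 1*(-4/3)))) - 444 = (-29860 - 83*(-23 + (-15 + 4/3))) - 444 = (-29860 - 83*(-23 - 41/3)) - 444 = (-29860 - 83*(-110/3)) - 444 = (-29860 + 9130/3) - 444 = -80450/3 - 444 = -81782/3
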